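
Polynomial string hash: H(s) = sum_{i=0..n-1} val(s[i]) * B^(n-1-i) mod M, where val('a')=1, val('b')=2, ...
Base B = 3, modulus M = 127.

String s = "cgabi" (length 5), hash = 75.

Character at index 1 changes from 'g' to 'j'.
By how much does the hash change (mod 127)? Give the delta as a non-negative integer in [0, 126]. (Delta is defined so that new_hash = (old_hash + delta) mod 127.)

Answer: 81

Derivation:
Delta formula: (val(new) - val(old)) * B^(n-1-k) mod M
  val('j') - val('g') = 10 - 7 = 3
  B^(n-1-k) = 3^3 mod 127 = 27
  Delta = 3 * 27 mod 127 = 81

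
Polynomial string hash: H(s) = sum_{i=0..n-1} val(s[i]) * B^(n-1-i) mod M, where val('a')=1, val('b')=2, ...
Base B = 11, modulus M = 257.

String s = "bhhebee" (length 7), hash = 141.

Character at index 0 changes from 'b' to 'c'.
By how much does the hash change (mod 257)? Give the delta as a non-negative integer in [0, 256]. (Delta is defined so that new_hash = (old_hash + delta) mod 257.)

Delta formula: (val(new) - val(old)) * B^(n-1-k) mod M
  val('c') - val('b') = 3 - 2 = 1
  B^(n-1-k) = 11^6 mod 257 = 60
  Delta = 1 * 60 mod 257 = 60

Answer: 60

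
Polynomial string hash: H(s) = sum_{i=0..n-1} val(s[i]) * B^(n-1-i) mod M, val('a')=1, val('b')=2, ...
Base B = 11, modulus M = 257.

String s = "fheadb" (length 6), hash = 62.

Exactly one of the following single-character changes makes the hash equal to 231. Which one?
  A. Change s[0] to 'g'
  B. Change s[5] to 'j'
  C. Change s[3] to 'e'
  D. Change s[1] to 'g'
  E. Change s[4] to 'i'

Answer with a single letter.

Option A: s[0]='f'->'g', delta=(7-6)*11^5 mod 257 = 169, hash=62+169 mod 257 = 231 <-- target
Option B: s[5]='b'->'j', delta=(10-2)*11^0 mod 257 = 8, hash=62+8 mod 257 = 70
Option C: s[3]='a'->'e', delta=(5-1)*11^2 mod 257 = 227, hash=62+227 mod 257 = 32
Option D: s[1]='h'->'g', delta=(7-8)*11^4 mod 257 = 8, hash=62+8 mod 257 = 70
Option E: s[4]='d'->'i', delta=(9-4)*11^1 mod 257 = 55, hash=62+55 mod 257 = 117

Answer: A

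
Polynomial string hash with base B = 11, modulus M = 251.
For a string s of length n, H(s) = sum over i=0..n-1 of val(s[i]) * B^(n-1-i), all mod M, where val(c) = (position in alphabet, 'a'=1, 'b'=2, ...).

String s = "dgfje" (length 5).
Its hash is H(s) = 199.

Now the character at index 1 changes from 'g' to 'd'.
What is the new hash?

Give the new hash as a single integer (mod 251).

val('g') = 7, val('d') = 4
Position k = 1, exponent = n-1-k = 3
B^3 mod M = 11^3 mod 251 = 76
Delta = (4 - 7) * 76 mod 251 = 23
New hash = (199 + 23) mod 251 = 222

Answer: 222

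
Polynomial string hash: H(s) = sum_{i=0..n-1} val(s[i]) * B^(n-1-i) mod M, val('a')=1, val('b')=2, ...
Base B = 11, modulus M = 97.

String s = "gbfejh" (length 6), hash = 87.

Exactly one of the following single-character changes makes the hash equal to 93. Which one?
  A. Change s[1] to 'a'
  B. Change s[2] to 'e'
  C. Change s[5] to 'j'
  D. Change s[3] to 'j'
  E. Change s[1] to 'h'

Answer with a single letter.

Option A: s[1]='b'->'a', delta=(1-2)*11^4 mod 97 = 6, hash=87+6 mod 97 = 93 <-- target
Option B: s[2]='f'->'e', delta=(5-6)*11^3 mod 97 = 27, hash=87+27 mod 97 = 17
Option C: s[5]='h'->'j', delta=(10-8)*11^0 mod 97 = 2, hash=87+2 mod 97 = 89
Option D: s[3]='e'->'j', delta=(10-5)*11^2 mod 97 = 23, hash=87+23 mod 97 = 13
Option E: s[1]='b'->'h', delta=(8-2)*11^4 mod 97 = 61, hash=87+61 mod 97 = 51

Answer: A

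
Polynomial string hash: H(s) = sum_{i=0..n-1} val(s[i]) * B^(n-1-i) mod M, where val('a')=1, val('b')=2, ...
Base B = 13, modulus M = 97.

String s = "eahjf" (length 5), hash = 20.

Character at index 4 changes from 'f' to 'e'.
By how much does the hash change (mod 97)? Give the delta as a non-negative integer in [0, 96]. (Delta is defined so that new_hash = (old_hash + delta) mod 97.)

Delta formula: (val(new) - val(old)) * B^(n-1-k) mod M
  val('e') - val('f') = 5 - 6 = -1
  B^(n-1-k) = 13^0 mod 97 = 1
  Delta = -1 * 1 mod 97 = 96

Answer: 96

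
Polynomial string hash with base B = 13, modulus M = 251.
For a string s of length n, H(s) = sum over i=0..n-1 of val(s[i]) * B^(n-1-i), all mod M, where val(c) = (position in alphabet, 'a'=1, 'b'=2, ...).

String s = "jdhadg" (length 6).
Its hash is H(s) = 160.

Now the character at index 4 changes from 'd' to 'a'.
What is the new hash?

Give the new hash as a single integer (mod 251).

val('d') = 4, val('a') = 1
Position k = 4, exponent = n-1-k = 1
B^1 mod M = 13^1 mod 251 = 13
Delta = (1 - 4) * 13 mod 251 = 212
New hash = (160 + 212) mod 251 = 121

Answer: 121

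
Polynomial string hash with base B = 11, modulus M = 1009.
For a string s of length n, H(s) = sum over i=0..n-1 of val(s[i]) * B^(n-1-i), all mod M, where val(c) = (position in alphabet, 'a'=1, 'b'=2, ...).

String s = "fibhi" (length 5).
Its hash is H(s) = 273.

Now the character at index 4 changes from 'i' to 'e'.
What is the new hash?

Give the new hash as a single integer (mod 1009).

val('i') = 9, val('e') = 5
Position k = 4, exponent = n-1-k = 0
B^0 mod M = 11^0 mod 1009 = 1
Delta = (5 - 9) * 1 mod 1009 = 1005
New hash = (273 + 1005) mod 1009 = 269

Answer: 269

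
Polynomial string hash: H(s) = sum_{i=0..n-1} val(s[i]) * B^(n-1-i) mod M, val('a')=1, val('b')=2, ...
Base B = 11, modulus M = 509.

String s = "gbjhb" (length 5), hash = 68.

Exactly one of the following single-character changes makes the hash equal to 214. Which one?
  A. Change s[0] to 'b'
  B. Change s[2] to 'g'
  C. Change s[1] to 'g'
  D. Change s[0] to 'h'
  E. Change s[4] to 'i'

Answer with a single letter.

Option A: s[0]='g'->'b', delta=(2-7)*11^4 mod 509 = 91, hash=68+91 mod 509 = 159
Option B: s[2]='j'->'g', delta=(7-10)*11^2 mod 509 = 146, hash=68+146 mod 509 = 214 <-- target
Option C: s[1]='b'->'g', delta=(7-2)*11^3 mod 509 = 38, hash=68+38 mod 509 = 106
Option D: s[0]='g'->'h', delta=(8-7)*11^4 mod 509 = 389, hash=68+389 mod 509 = 457
Option E: s[4]='b'->'i', delta=(9-2)*11^0 mod 509 = 7, hash=68+7 mod 509 = 75

Answer: B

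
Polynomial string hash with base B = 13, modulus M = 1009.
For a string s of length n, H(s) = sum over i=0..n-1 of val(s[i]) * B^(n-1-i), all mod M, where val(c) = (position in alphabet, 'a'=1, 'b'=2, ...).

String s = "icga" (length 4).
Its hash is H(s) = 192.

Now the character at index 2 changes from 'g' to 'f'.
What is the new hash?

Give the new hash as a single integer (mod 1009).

val('g') = 7, val('f') = 6
Position k = 2, exponent = n-1-k = 1
B^1 mod M = 13^1 mod 1009 = 13
Delta = (6 - 7) * 13 mod 1009 = 996
New hash = (192 + 996) mod 1009 = 179

Answer: 179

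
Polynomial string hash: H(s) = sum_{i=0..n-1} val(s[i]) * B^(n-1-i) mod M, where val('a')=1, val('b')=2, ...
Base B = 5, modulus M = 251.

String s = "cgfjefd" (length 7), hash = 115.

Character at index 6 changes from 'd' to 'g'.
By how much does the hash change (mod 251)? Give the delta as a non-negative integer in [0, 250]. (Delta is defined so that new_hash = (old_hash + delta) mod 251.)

Answer: 3

Derivation:
Delta formula: (val(new) - val(old)) * B^(n-1-k) mod M
  val('g') - val('d') = 7 - 4 = 3
  B^(n-1-k) = 5^0 mod 251 = 1
  Delta = 3 * 1 mod 251 = 3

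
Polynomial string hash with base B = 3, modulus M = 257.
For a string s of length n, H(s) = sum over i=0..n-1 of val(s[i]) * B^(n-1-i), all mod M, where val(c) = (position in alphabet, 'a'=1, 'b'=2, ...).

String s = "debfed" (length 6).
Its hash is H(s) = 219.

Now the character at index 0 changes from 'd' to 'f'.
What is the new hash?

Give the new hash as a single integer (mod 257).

Answer: 191

Derivation:
val('d') = 4, val('f') = 6
Position k = 0, exponent = n-1-k = 5
B^5 mod M = 3^5 mod 257 = 243
Delta = (6 - 4) * 243 mod 257 = 229
New hash = (219 + 229) mod 257 = 191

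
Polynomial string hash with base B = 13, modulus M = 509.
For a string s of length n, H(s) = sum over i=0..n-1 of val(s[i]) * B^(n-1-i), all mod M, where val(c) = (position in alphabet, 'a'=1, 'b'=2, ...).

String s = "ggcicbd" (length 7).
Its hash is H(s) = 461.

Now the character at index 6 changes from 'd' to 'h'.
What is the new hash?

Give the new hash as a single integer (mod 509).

Answer: 465

Derivation:
val('d') = 4, val('h') = 8
Position k = 6, exponent = n-1-k = 0
B^0 mod M = 13^0 mod 509 = 1
Delta = (8 - 4) * 1 mod 509 = 4
New hash = (461 + 4) mod 509 = 465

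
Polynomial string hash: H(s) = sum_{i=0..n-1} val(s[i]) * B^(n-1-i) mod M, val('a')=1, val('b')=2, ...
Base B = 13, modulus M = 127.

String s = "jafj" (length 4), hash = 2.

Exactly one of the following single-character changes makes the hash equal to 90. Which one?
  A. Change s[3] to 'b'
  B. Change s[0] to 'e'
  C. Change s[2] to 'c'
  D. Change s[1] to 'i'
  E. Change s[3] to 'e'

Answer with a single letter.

Answer: C

Derivation:
Option A: s[3]='j'->'b', delta=(2-10)*13^0 mod 127 = 119, hash=2+119 mod 127 = 121
Option B: s[0]='j'->'e', delta=(5-10)*13^3 mod 127 = 64, hash=2+64 mod 127 = 66
Option C: s[2]='f'->'c', delta=(3-6)*13^1 mod 127 = 88, hash=2+88 mod 127 = 90 <-- target
Option D: s[1]='a'->'i', delta=(9-1)*13^2 mod 127 = 82, hash=2+82 mod 127 = 84
Option E: s[3]='j'->'e', delta=(5-10)*13^0 mod 127 = 122, hash=2+122 mod 127 = 124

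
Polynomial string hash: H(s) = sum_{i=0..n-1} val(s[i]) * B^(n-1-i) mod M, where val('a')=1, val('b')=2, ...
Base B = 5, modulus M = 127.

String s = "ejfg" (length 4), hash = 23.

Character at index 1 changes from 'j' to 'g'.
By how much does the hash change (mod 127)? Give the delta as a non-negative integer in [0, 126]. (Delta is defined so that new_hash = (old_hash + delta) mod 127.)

Delta formula: (val(new) - val(old)) * B^(n-1-k) mod M
  val('g') - val('j') = 7 - 10 = -3
  B^(n-1-k) = 5^2 mod 127 = 25
  Delta = -3 * 25 mod 127 = 52

Answer: 52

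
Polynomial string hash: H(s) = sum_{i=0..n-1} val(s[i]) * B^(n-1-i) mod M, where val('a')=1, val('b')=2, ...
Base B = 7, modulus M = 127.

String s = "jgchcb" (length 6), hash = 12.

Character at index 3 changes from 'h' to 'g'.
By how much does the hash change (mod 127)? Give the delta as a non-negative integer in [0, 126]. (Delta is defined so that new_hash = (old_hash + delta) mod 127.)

Answer: 78

Derivation:
Delta formula: (val(new) - val(old)) * B^(n-1-k) mod M
  val('g') - val('h') = 7 - 8 = -1
  B^(n-1-k) = 7^2 mod 127 = 49
  Delta = -1 * 49 mod 127 = 78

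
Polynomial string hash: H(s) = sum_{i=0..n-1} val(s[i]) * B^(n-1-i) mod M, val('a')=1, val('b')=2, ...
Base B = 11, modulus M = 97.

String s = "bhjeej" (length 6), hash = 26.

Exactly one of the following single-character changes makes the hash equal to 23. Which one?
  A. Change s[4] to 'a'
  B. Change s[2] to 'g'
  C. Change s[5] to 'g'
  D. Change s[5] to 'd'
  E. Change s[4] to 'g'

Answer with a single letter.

Option A: s[4]='e'->'a', delta=(1-5)*11^1 mod 97 = 53, hash=26+53 mod 97 = 79
Option B: s[2]='j'->'g', delta=(7-10)*11^3 mod 97 = 81, hash=26+81 mod 97 = 10
Option C: s[5]='j'->'g', delta=(7-10)*11^0 mod 97 = 94, hash=26+94 mod 97 = 23 <-- target
Option D: s[5]='j'->'d', delta=(4-10)*11^0 mod 97 = 91, hash=26+91 mod 97 = 20
Option E: s[4]='e'->'g', delta=(7-5)*11^1 mod 97 = 22, hash=26+22 mod 97 = 48

Answer: C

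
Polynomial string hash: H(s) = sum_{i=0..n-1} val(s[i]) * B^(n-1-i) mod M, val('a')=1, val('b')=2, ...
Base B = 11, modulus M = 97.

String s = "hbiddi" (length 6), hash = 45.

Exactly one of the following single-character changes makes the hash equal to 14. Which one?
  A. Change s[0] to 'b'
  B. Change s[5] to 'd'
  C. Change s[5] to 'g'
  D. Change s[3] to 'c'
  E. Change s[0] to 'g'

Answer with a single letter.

Option A: s[0]='h'->'b', delta=(2-8)*11^5 mod 97 = 8, hash=45+8 mod 97 = 53
Option B: s[5]='i'->'d', delta=(4-9)*11^0 mod 97 = 92, hash=45+92 mod 97 = 40
Option C: s[5]='i'->'g', delta=(7-9)*11^0 mod 97 = 95, hash=45+95 mod 97 = 43
Option D: s[3]='d'->'c', delta=(3-4)*11^2 mod 97 = 73, hash=45+73 mod 97 = 21
Option E: s[0]='h'->'g', delta=(7-8)*11^5 mod 97 = 66, hash=45+66 mod 97 = 14 <-- target

Answer: E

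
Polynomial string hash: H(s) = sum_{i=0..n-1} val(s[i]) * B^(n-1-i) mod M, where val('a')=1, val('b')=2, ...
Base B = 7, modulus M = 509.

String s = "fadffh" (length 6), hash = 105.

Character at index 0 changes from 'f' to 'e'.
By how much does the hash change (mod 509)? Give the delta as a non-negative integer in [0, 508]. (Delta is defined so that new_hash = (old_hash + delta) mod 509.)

Delta formula: (val(new) - val(old)) * B^(n-1-k) mod M
  val('e') - val('f') = 5 - 6 = -1
  B^(n-1-k) = 7^5 mod 509 = 10
  Delta = -1 * 10 mod 509 = 499

Answer: 499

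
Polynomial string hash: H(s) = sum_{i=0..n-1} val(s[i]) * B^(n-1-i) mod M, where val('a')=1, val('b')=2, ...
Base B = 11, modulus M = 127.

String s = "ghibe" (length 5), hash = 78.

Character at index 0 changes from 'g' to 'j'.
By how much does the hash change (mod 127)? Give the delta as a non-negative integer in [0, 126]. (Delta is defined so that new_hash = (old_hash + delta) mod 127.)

Answer: 108

Derivation:
Delta formula: (val(new) - val(old)) * B^(n-1-k) mod M
  val('j') - val('g') = 10 - 7 = 3
  B^(n-1-k) = 11^4 mod 127 = 36
  Delta = 3 * 36 mod 127 = 108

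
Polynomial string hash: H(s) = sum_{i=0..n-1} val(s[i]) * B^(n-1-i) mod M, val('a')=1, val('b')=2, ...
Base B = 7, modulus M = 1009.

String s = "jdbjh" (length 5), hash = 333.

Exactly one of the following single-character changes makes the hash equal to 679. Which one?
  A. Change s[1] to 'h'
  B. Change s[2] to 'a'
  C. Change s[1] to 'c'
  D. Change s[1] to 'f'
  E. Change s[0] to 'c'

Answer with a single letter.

Option A: s[1]='d'->'h', delta=(8-4)*7^3 mod 1009 = 363, hash=333+363 mod 1009 = 696
Option B: s[2]='b'->'a', delta=(1-2)*7^2 mod 1009 = 960, hash=333+960 mod 1009 = 284
Option C: s[1]='d'->'c', delta=(3-4)*7^3 mod 1009 = 666, hash=333+666 mod 1009 = 999
Option D: s[1]='d'->'f', delta=(6-4)*7^3 mod 1009 = 686, hash=333+686 mod 1009 = 10
Option E: s[0]='j'->'c', delta=(3-10)*7^4 mod 1009 = 346, hash=333+346 mod 1009 = 679 <-- target

Answer: E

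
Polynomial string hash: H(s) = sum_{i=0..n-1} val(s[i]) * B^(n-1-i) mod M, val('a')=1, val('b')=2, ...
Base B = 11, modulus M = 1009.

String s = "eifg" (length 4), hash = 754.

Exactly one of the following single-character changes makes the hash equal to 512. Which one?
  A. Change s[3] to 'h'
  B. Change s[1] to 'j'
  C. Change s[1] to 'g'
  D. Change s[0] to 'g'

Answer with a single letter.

Answer: C

Derivation:
Option A: s[3]='g'->'h', delta=(8-7)*11^0 mod 1009 = 1, hash=754+1 mod 1009 = 755
Option B: s[1]='i'->'j', delta=(10-9)*11^2 mod 1009 = 121, hash=754+121 mod 1009 = 875
Option C: s[1]='i'->'g', delta=(7-9)*11^2 mod 1009 = 767, hash=754+767 mod 1009 = 512 <-- target
Option D: s[0]='e'->'g', delta=(7-5)*11^3 mod 1009 = 644, hash=754+644 mod 1009 = 389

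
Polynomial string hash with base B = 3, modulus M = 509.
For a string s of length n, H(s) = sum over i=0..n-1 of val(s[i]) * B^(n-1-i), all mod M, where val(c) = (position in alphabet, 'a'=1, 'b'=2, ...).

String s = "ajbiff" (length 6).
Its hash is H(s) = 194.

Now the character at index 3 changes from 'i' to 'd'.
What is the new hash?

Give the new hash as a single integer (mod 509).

Answer: 149

Derivation:
val('i') = 9, val('d') = 4
Position k = 3, exponent = n-1-k = 2
B^2 mod M = 3^2 mod 509 = 9
Delta = (4 - 9) * 9 mod 509 = 464
New hash = (194 + 464) mod 509 = 149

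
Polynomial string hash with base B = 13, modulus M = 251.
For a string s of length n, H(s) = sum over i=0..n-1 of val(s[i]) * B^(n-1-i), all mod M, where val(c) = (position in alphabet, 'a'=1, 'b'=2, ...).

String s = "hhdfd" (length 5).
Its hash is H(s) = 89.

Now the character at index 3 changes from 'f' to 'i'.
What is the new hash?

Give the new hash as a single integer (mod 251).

Answer: 128

Derivation:
val('f') = 6, val('i') = 9
Position k = 3, exponent = n-1-k = 1
B^1 mod M = 13^1 mod 251 = 13
Delta = (9 - 6) * 13 mod 251 = 39
New hash = (89 + 39) mod 251 = 128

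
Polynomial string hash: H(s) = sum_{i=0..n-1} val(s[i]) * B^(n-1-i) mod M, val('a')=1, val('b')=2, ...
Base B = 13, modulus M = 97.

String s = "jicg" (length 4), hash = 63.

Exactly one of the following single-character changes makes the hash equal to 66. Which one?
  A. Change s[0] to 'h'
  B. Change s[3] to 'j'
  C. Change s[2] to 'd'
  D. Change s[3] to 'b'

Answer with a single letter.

Answer: B

Derivation:
Option A: s[0]='j'->'h', delta=(8-10)*13^3 mod 97 = 68, hash=63+68 mod 97 = 34
Option B: s[3]='g'->'j', delta=(10-7)*13^0 mod 97 = 3, hash=63+3 mod 97 = 66 <-- target
Option C: s[2]='c'->'d', delta=(4-3)*13^1 mod 97 = 13, hash=63+13 mod 97 = 76
Option D: s[3]='g'->'b', delta=(2-7)*13^0 mod 97 = 92, hash=63+92 mod 97 = 58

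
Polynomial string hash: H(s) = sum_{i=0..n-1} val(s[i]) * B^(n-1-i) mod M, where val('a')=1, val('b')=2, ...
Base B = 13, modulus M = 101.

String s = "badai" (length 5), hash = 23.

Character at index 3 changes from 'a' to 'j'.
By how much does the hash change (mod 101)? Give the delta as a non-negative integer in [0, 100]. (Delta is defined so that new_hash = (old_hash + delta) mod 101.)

Answer: 16

Derivation:
Delta formula: (val(new) - val(old)) * B^(n-1-k) mod M
  val('j') - val('a') = 10 - 1 = 9
  B^(n-1-k) = 13^1 mod 101 = 13
  Delta = 9 * 13 mod 101 = 16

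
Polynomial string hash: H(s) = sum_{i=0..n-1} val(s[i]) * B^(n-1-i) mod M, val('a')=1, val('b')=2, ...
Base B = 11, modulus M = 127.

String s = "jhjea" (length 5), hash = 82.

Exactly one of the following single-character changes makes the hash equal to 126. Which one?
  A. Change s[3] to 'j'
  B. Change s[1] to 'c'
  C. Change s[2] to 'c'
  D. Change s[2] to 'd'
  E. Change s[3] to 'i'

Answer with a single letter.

Answer: E

Derivation:
Option A: s[3]='e'->'j', delta=(10-5)*11^1 mod 127 = 55, hash=82+55 mod 127 = 10
Option B: s[1]='h'->'c', delta=(3-8)*11^3 mod 127 = 76, hash=82+76 mod 127 = 31
Option C: s[2]='j'->'c', delta=(3-10)*11^2 mod 127 = 42, hash=82+42 mod 127 = 124
Option D: s[2]='j'->'d', delta=(4-10)*11^2 mod 127 = 36, hash=82+36 mod 127 = 118
Option E: s[3]='e'->'i', delta=(9-5)*11^1 mod 127 = 44, hash=82+44 mod 127 = 126 <-- target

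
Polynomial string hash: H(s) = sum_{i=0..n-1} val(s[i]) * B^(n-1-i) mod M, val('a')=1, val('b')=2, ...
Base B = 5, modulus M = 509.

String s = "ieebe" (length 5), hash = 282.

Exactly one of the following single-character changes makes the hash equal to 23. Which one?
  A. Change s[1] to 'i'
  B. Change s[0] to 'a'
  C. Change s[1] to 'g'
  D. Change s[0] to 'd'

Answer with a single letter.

Answer: C

Derivation:
Option A: s[1]='e'->'i', delta=(9-5)*5^3 mod 509 = 500, hash=282+500 mod 509 = 273
Option B: s[0]='i'->'a', delta=(1-9)*5^4 mod 509 = 90, hash=282+90 mod 509 = 372
Option C: s[1]='e'->'g', delta=(7-5)*5^3 mod 509 = 250, hash=282+250 mod 509 = 23 <-- target
Option D: s[0]='i'->'d', delta=(4-9)*5^4 mod 509 = 438, hash=282+438 mod 509 = 211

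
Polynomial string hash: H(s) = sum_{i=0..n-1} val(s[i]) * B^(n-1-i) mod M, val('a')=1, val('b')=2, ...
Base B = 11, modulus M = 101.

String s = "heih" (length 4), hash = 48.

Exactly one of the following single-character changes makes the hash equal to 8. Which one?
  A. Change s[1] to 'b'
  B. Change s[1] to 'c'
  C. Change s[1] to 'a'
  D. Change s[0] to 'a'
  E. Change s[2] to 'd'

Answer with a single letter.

Answer: B

Derivation:
Option A: s[1]='e'->'b', delta=(2-5)*11^2 mod 101 = 41, hash=48+41 mod 101 = 89
Option B: s[1]='e'->'c', delta=(3-5)*11^2 mod 101 = 61, hash=48+61 mod 101 = 8 <-- target
Option C: s[1]='e'->'a', delta=(1-5)*11^2 mod 101 = 21, hash=48+21 mod 101 = 69
Option D: s[0]='h'->'a', delta=(1-8)*11^3 mod 101 = 76, hash=48+76 mod 101 = 23
Option E: s[2]='i'->'d', delta=(4-9)*11^1 mod 101 = 46, hash=48+46 mod 101 = 94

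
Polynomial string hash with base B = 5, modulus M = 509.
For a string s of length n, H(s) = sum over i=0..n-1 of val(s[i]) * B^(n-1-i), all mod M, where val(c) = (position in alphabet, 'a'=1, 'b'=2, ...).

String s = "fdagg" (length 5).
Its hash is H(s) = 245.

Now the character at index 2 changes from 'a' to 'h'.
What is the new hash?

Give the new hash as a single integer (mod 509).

val('a') = 1, val('h') = 8
Position k = 2, exponent = n-1-k = 2
B^2 mod M = 5^2 mod 509 = 25
Delta = (8 - 1) * 25 mod 509 = 175
New hash = (245 + 175) mod 509 = 420

Answer: 420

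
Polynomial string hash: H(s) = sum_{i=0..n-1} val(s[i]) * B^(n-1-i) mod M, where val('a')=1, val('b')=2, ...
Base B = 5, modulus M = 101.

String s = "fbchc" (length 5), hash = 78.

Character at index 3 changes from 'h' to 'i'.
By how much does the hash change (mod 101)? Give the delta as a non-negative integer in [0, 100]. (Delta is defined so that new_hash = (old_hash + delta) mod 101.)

Delta formula: (val(new) - val(old)) * B^(n-1-k) mod M
  val('i') - val('h') = 9 - 8 = 1
  B^(n-1-k) = 5^1 mod 101 = 5
  Delta = 1 * 5 mod 101 = 5

Answer: 5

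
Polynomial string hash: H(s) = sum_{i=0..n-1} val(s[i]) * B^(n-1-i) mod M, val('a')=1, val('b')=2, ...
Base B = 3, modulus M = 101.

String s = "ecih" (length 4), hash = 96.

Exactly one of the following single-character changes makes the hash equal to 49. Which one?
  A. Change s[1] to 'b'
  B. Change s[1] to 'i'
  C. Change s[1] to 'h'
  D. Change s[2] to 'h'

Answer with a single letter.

Answer: B

Derivation:
Option A: s[1]='c'->'b', delta=(2-3)*3^2 mod 101 = 92, hash=96+92 mod 101 = 87
Option B: s[1]='c'->'i', delta=(9-3)*3^2 mod 101 = 54, hash=96+54 mod 101 = 49 <-- target
Option C: s[1]='c'->'h', delta=(8-3)*3^2 mod 101 = 45, hash=96+45 mod 101 = 40
Option D: s[2]='i'->'h', delta=(8-9)*3^1 mod 101 = 98, hash=96+98 mod 101 = 93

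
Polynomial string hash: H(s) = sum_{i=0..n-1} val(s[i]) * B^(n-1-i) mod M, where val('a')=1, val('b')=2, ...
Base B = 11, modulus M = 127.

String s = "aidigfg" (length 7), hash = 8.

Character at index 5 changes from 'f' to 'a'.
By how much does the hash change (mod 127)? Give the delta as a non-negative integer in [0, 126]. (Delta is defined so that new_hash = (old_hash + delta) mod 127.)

Answer: 72

Derivation:
Delta formula: (val(new) - val(old)) * B^(n-1-k) mod M
  val('a') - val('f') = 1 - 6 = -5
  B^(n-1-k) = 11^1 mod 127 = 11
  Delta = -5 * 11 mod 127 = 72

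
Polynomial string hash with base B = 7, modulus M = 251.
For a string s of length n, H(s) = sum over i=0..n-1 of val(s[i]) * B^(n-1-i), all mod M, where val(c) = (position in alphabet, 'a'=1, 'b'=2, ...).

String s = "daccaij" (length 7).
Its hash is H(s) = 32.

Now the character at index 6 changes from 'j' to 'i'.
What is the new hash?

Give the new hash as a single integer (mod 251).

val('j') = 10, val('i') = 9
Position k = 6, exponent = n-1-k = 0
B^0 mod M = 7^0 mod 251 = 1
Delta = (9 - 10) * 1 mod 251 = 250
New hash = (32 + 250) mod 251 = 31

Answer: 31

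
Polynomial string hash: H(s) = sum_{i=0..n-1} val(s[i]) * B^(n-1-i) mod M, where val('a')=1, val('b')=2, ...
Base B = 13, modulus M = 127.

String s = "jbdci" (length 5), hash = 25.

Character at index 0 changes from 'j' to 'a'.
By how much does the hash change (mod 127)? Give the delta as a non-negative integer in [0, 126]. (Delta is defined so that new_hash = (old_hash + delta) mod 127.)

Answer: 126

Derivation:
Delta formula: (val(new) - val(old)) * B^(n-1-k) mod M
  val('a') - val('j') = 1 - 10 = -9
  B^(n-1-k) = 13^4 mod 127 = 113
  Delta = -9 * 113 mod 127 = 126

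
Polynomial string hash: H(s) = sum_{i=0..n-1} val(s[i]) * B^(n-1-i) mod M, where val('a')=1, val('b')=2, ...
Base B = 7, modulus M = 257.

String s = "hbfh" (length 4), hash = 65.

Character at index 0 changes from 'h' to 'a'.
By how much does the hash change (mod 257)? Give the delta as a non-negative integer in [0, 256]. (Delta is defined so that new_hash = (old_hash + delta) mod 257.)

Delta formula: (val(new) - val(old)) * B^(n-1-k) mod M
  val('a') - val('h') = 1 - 8 = -7
  B^(n-1-k) = 7^3 mod 257 = 86
  Delta = -7 * 86 mod 257 = 169

Answer: 169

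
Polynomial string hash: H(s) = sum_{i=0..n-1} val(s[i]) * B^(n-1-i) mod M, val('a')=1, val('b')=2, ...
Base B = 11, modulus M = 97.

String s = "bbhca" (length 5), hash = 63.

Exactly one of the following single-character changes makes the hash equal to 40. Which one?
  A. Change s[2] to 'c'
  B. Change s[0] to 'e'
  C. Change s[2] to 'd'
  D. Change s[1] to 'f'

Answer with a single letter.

Option A: s[2]='h'->'c', delta=(3-8)*11^2 mod 97 = 74, hash=63+74 mod 97 = 40 <-- target
Option B: s[0]='b'->'e', delta=(5-2)*11^4 mod 97 = 79, hash=63+79 mod 97 = 45
Option C: s[2]='h'->'d', delta=(4-8)*11^2 mod 97 = 1, hash=63+1 mod 97 = 64
Option D: s[1]='b'->'f', delta=(6-2)*11^3 mod 97 = 86, hash=63+86 mod 97 = 52

Answer: A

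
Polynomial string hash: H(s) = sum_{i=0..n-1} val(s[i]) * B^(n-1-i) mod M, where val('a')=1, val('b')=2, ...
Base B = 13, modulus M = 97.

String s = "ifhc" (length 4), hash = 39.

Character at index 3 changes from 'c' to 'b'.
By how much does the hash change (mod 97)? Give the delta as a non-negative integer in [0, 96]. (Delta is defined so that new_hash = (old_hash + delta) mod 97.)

Delta formula: (val(new) - val(old)) * B^(n-1-k) mod M
  val('b') - val('c') = 2 - 3 = -1
  B^(n-1-k) = 13^0 mod 97 = 1
  Delta = -1 * 1 mod 97 = 96

Answer: 96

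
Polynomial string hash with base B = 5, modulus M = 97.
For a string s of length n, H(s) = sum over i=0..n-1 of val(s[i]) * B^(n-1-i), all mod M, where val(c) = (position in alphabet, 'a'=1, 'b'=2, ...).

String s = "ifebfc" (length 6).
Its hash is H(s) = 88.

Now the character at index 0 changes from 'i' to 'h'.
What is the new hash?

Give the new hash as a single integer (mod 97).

val('i') = 9, val('h') = 8
Position k = 0, exponent = n-1-k = 5
B^5 mod M = 5^5 mod 97 = 21
Delta = (8 - 9) * 21 mod 97 = 76
New hash = (88 + 76) mod 97 = 67

Answer: 67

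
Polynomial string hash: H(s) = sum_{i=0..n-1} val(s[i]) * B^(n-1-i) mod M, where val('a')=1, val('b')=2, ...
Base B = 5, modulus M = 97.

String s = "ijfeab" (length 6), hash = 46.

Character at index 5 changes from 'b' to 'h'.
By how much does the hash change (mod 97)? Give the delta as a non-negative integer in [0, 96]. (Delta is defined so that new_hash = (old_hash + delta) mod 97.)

Delta formula: (val(new) - val(old)) * B^(n-1-k) mod M
  val('h') - val('b') = 8 - 2 = 6
  B^(n-1-k) = 5^0 mod 97 = 1
  Delta = 6 * 1 mod 97 = 6

Answer: 6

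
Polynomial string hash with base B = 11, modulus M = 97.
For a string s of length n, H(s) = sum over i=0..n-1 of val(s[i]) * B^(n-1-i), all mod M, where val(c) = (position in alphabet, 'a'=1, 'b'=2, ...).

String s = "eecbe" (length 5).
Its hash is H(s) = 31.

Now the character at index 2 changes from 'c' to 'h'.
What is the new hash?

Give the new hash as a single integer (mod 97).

Answer: 54

Derivation:
val('c') = 3, val('h') = 8
Position k = 2, exponent = n-1-k = 2
B^2 mod M = 11^2 mod 97 = 24
Delta = (8 - 3) * 24 mod 97 = 23
New hash = (31 + 23) mod 97 = 54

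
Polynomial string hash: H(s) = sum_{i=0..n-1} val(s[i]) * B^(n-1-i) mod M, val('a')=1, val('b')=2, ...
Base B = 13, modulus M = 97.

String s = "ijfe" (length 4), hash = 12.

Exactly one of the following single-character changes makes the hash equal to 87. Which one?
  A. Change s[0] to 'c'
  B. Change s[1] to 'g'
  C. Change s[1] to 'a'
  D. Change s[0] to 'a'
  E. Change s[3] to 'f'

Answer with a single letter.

Option A: s[0]='i'->'c', delta=(3-9)*13^3 mod 97 = 10, hash=12+10 mod 97 = 22
Option B: s[1]='j'->'g', delta=(7-10)*13^2 mod 97 = 75, hash=12+75 mod 97 = 87 <-- target
Option C: s[1]='j'->'a', delta=(1-10)*13^2 mod 97 = 31, hash=12+31 mod 97 = 43
Option D: s[0]='i'->'a', delta=(1-9)*13^3 mod 97 = 78, hash=12+78 mod 97 = 90
Option E: s[3]='e'->'f', delta=(6-5)*13^0 mod 97 = 1, hash=12+1 mod 97 = 13

Answer: B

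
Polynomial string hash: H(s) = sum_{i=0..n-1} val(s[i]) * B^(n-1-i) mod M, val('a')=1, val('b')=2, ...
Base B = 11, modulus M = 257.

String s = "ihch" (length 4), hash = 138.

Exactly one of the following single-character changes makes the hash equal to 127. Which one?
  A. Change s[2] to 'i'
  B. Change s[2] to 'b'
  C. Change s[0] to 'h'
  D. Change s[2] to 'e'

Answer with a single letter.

Option A: s[2]='c'->'i', delta=(9-3)*11^1 mod 257 = 66, hash=138+66 mod 257 = 204
Option B: s[2]='c'->'b', delta=(2-3)*11^1 mod 257 = 246, hash=138+246 mod 257 = 127 <-- target
Option C: s[0]='i'->'h', delta=(8-9)*11^3 mod 257 = 211, hash=138+211 mod 257 = 92
Option D: s[2]='c'->'e', delta=(5-3)*11^1 mod 257 = 22, hash=138+22 mod 257 = 160

Answer: B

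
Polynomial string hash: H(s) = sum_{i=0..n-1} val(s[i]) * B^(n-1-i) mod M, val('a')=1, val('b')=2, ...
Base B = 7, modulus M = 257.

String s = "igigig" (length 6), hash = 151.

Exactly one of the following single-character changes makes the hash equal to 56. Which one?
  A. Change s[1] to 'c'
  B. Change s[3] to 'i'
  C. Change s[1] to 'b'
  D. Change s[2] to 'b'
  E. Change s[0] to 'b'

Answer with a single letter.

Answer: A

Derivation:
Option A: s[1]='g'->'c', delta=(3-7)*7^4 mod 257 = 162, hash=151+162 mod 257 = 56 <-- target
Option B: s[3]='g'->'i', delta=(9-7)*7^2 mod 257 = 98, hash=151+98 mod 257 = 249
Option C: s[1]='g'->'b', delta=(2-7)*7^4 mod 257 = 74, hash=151+74 mod 257 = 225
Option D: s[2]='i'->'b', delta=(2-9)*7^3 mod 257 = 169, hash=151+169 mod 257 = 63
Option E: s[0]='i'->'b', delta=(2-9)*7^5 mod 257 = 57, hash=151+57 mod 257 = 208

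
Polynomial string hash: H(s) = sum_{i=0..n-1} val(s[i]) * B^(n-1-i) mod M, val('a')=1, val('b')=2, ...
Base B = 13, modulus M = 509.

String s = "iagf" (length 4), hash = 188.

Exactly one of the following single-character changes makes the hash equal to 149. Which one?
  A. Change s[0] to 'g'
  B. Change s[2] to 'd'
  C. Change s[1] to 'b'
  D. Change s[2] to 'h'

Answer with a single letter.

Option A: s[0]='i'->'g', delta=(7-9)*13^3 mod 509 = 187, hash=188+187 mod 509 = 375
Option B: s[2]='g'->'d', delta=(4-7)*13^1 mod 509 = 470, hash=188+470 mod 509 = 149 <-- target
Option C: s[1]='a'->'b', delta=(2-1)*13^2 mod 509 = 169, hash=188+169 mod 509 = 357
Option D: s[2]='g'->'h', delta=(8-7)*13^1 mod 509 = 13, hash=188+13 mod 509 = 201

Answer: B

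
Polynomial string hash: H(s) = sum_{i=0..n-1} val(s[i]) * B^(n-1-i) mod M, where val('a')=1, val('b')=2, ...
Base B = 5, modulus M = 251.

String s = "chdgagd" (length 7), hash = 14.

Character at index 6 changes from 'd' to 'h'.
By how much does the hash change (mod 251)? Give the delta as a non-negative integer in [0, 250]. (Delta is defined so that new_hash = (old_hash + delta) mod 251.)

Answer: 4

Derivation:
Delta formula: (val(new) - val(old)) * B^(n-1-k) mod M
  val('h') - val('d') = 8 - 4 = 4
  B^(n-1-k) = 5^0 mod 251 = 1
  Delta = 4 * 1 mod 251 = 4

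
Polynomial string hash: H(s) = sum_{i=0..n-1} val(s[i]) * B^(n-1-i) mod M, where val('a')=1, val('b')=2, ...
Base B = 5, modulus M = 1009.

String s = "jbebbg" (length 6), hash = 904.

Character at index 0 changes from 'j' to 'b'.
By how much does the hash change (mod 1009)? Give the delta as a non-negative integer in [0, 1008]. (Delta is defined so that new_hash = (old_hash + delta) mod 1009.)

Delta formula: (val(new) - val(old)) * B^(n-1-k) mod M
  val('b') - val('j') = 2 - 10 = -8
  B^(n-1-k) = 5^5 mod 1009 = 98
  Delta = -8 * 98 mod 1009 = 225

Answer: 225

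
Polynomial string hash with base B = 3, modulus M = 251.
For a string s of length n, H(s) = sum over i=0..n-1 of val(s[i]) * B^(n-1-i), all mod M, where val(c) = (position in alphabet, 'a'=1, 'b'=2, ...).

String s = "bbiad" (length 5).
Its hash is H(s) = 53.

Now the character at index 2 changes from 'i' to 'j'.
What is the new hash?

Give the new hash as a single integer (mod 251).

Answer: 62

Derivation:
val('i') = 9, val('j') = 10
Position k = 2, exponent = n-1-k = 2
B^2 mod M = 3^2 mod 251 = 9
Delta = (10 - 9) * 9 mod 251 = 9
New hash = (53 + 9) mod 251 = 62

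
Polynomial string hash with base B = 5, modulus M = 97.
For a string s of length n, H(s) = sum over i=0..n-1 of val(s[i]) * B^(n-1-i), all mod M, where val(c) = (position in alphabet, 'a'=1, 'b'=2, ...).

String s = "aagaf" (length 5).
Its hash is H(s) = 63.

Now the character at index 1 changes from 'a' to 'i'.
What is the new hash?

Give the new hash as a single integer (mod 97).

val('a') = 1, val('i') = 9
Position k = 1, exponent = n-1-k = 3
B^3 mod M = 5^3 mod 97 = 28
Delta = (9 - 1) * 28 mod 97 = 30
New hash = (63 + 30) mod 97 = 93

Answer: 93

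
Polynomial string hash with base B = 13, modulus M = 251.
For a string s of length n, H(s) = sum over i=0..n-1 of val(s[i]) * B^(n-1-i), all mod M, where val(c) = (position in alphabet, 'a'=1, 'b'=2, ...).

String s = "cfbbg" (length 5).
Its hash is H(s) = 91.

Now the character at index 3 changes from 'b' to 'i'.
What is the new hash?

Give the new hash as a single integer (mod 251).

Answer: 182

Derivation:
val('b') = 2, val('i') = 9
Position k = 3, exponent = n-1-k = 1
B^1 mod M = 13^1 mod 251 = 13
Delta = (9 - 2) * 13 mod 251 = 91
New hash = (91 + 91) mod 251 = 182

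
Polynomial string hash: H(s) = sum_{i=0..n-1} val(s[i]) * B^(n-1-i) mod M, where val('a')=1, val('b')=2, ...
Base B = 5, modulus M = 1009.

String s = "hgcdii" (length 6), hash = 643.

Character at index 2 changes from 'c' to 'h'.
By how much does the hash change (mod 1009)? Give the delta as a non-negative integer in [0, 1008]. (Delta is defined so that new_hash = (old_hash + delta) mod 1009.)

Delta formula: (val(new) - val(old)) * B^(n-1-k) mod M
  val('h') - val('c') = 8 - 3 = 5
  B^(n-1-k) = 5^3 mod 1009 = 125
  Delta = 5 * 125 mod 1009 = 625

Answer: 625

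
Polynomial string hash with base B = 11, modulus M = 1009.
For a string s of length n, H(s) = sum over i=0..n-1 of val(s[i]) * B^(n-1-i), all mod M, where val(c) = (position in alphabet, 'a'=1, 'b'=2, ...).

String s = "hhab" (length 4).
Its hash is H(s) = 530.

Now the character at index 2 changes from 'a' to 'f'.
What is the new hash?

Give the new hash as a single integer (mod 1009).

Answer: 585

Derivation:
val('a') = 1, val('f') = 6
Position k = 2, exponent = n-1-k = 1
B^1 mod M = 11^1 mod 1009 = 11
Delta = (6 - 1) * 11 mod 1009 = 55
New hash = (530 + 55) mod 1009 = 585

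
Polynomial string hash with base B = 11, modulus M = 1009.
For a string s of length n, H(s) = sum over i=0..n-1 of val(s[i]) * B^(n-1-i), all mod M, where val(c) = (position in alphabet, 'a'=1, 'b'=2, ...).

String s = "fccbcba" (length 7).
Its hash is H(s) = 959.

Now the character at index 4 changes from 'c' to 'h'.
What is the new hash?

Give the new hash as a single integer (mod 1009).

Answer: 555

Derivation:
val('c') = 3, val('h') = 8
Position k = 4, exponent = n-1-k = 2
B^2 mod M = 11^2 mod 1009 = 121
Delta = (8 - 3) * 121 mod 1009 = 605
New hash = (959 + 605) mod 1009 = 555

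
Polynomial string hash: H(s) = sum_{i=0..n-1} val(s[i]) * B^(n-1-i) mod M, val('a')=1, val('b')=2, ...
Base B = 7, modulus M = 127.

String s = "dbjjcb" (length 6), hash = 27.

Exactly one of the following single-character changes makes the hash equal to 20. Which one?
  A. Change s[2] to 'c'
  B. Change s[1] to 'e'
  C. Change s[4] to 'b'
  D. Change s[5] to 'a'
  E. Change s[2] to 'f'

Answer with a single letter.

Answer: C

Derivation:
Option A: s[2]='j'->'c', delta=(3-10)*7^3 mod 127 = 12, hash=27+12 mod 127 = 39
Option B: s[1]='b'->'e', delta=(5-2)*7^4 mod 127 = 91, hash=27+91 mod 127 = 118
Option C: s[4]='c'->'b', delta=(2-3)*7^1 mod 127 = 120, hash=27+120 mod 127 = 20 <-- target
Option D: s[5]='b'->'a', delta=(1-2)*7^0 mod 127 = 126, hash=27+126 mod 127 = 26
Option E: s[2]='j'->'f', delta=(6-10)*7^3 mod 127 = 25, hash=27+25 mod 127 = 52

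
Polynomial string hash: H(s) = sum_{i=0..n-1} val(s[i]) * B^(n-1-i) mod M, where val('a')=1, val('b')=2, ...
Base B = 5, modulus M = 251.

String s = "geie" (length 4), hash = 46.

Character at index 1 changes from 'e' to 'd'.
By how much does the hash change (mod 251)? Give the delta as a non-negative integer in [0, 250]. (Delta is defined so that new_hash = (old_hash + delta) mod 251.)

Delta formula: (val(new) - val(old)) * B^(n-1-k) mod M
  val('d') - val('e') = 4 - 5 = -1
  B^(n-1-k) = 5^2 mod 251 = 25
  Delta = -1 * 25 mod 251 = 226

Answer: 226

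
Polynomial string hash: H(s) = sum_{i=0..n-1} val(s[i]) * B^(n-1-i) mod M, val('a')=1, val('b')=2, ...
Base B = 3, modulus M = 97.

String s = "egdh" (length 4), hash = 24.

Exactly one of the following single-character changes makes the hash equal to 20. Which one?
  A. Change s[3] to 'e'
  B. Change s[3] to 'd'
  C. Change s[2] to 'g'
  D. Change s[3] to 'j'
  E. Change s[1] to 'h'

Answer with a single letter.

Option A: s[3]='h'->'e', delta=(5-8)*3^0 mod 97 = 94, hash=24+94 mod 97 = 21
Option B: s[3]='h'->'d', delta=(4-8)*3^0 mod 97 = 93, hash=24+93 mod 97 = 20 <-- target
Option C: s[2]='d'->'g', delta=(7-4)*3^1 mod 97 = 9, hash=24+9 mod 97 = 33
Option D: s[3]='h'->'j', delta=(10-8)*3^0 mod 97 = 2, hash=24+2 mod 97 = 26
Option E: s[1]='g'->'h', delta=(8-7)*3^2 mod 97 = 9, hash=24+9 mod 97 = 33

Answer: B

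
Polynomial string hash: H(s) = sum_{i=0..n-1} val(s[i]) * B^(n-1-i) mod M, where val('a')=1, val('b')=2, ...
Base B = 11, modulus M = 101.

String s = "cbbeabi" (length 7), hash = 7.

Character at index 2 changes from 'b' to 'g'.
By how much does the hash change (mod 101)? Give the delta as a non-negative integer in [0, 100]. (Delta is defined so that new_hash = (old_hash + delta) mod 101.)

Answer: 81

Derivation:
Delta formula: (val(new) - val(old)) * B^(n-1-k) mod M
  val('g') - val('b') = 7 - 2 = 5
  B^(n-1-k) = 11^4 mod 101 = 97
  Delta = 5 * 97 mod 101 = 81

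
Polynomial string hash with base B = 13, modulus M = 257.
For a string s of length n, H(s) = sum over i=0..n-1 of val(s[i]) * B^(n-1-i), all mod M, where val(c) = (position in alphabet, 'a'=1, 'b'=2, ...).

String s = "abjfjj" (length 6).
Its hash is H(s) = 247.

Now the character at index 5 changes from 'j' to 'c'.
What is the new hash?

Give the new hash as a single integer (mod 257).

val('j') = 10, val('c') = 3
Position k = 5, exponent = n-1-k = 0
B^0 mod M = 13^0 mod 257 = 1
Delta = (3 - 10) * 1 mod 257 = 250
New hash = (247 + 250) mod 257 = 240

Answer: 240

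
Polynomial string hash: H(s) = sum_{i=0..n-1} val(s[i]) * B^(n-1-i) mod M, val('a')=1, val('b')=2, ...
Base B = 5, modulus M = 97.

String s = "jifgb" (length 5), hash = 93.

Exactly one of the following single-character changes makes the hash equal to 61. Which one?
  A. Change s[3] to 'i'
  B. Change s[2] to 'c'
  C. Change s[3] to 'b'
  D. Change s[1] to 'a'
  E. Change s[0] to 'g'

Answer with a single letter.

Answer: E

Derivation:
Option A: s[3]='g'->'i', delta=(9-7)*5^1 mod 97 = 10, hash=93+10 mod 97 = 6
Option B: s[2]='f'->'c', delta=(3-6)*5^2 mod 97 = 22, hash=93+22 mod 97 = 18
Option C: s[3]='g'->'b', delta=(2-7)*5^1 mod 97 = 72, hash=93+72 mod 97 = 68
Option D: s[1]='i'->'a', delta=(1-9)*5^3 mod 97 = 67, hash=93+67 mod 97 = 63
Option E: s[0]='j'->'g', delta=(7-10)*5^4 mod 97 = 65, hash=93+65 mod 97 = 61 <-- target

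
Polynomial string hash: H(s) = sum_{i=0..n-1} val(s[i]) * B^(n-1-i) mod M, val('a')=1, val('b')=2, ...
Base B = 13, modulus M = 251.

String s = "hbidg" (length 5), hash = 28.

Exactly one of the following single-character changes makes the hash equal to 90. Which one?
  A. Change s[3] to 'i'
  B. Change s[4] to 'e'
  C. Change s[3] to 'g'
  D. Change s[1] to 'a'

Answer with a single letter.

Option A: s[3]='d'->'i', delta=(9-4)*13^1 mod 251 = 65, hash=28+65 mod 251 = 93
Option B: s[4]='g'->'e', delta=(5-7)*13^0 mod 251 = 249, hash=28+249 mod 251 = 26
Option C: s[3]='d'->'g', delta=(7-4)*13^1 mod 251 = 39, hash=28+39 mod 251 = 67
Option D: s[1]='b'->'a', delta=(1-2)*13^3 mod 251 = 62, hash=28+62 mod 251 = 90 <-- target

Answer: D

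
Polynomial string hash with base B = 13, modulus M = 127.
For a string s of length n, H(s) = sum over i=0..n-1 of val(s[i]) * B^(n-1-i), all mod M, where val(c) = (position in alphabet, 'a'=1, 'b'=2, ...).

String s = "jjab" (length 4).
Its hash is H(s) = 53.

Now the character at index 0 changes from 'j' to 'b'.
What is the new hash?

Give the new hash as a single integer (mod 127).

val('j') = 10, val('b') = 2
Position k = 0, exponent = n-1-k = 3
B^3 mod M = 13^3 mod 127 = 38
Delta = (2 - 10) * 38 mod 127 = 77
New hash = (53 + 77) mod 127 = 3

Answer: 3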